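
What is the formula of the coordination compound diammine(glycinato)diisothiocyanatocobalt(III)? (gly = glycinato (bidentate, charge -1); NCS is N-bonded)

Ligands: 2 ammine (NH3, neutral), 1 glycinato (gly, -1), 2 isothiocyanato (NCS, -1). Ligand charge sum = -3.
With Co in oxidation state +3, the complex ion is [Co...].

[Co(gly)(NCS)2(NH3)2]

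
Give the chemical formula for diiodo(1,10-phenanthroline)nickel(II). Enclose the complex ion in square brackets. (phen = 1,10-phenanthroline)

[NiI2(phen)]

Ligands: 1 1,10-phenanthroline (phen, neutral), 2 iodo (I, -1). Ligand charge sum = -2.
With Ni in oxidation state +2, the complex ion is [Ni...].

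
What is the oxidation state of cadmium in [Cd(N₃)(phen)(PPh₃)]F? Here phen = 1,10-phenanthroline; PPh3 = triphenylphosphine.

1 fluoride outside the brackets (-1 each) → the complex ion is 1+.
Ligand charges: 1×phen neutral; 1×PPh3 neutral; 1×N3 = -1; sum -1.
Cd + (-1) = 1+ ⇒ Cd is +2.

+2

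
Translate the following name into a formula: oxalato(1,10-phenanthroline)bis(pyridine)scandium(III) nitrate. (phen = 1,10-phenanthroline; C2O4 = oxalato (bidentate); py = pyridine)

Ligands: 1 1,10-phenanthroline (phen, neutral), 1 oxalato (C2O4, -2), 2 pyridine (py, neutral). Ligand charge sum = -2.
With Sc in oxidation state +3, the complex ion is [Sc...]^1+.
Charge balance with nitrate (-1) requires 1 complex ion per 1 nitrate.

[Sc(C2O4)(phen)(py)2]NO3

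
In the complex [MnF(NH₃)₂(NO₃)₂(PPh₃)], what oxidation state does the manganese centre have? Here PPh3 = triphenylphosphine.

No counter-ion: the bracketed complex is neutral.
Ligand charges: 2×NO3 = -2; 2×NH3 neutral; 1×F = -1; 1×PPh3 neutral; sum -3.
Mn + (-3) = 0 ⇒ Mn is +3.

+3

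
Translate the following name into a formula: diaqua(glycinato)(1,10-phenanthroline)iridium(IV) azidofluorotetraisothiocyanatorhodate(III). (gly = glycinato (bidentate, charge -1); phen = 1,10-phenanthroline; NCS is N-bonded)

[Ir(gly)(H2O)2(phen)][RhF(N3)(NCS)4]

Cation [Ir…]: ligand charges -1, Ir(IV) ⇒ ion charge 3+.
Anion [Rh…]: ligand charges -6, Rh(III) ⇒ ion charge 3−.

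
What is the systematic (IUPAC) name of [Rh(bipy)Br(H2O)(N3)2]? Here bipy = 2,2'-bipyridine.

There is no counter-ion, so the complex is neutral overall.
Ligand charges: 1×aqua (neutral), 1×2,2'-bipyridine (neutral), 1×bromo (-1 each), 2×azido (-1 each); total -3. So Rh + (-3) = 0, giving Rh = +3.
Ligands are named alphabetically: aqua before azido before bipyridine before bromo.

aquadiazido(2,2'-bipyridine)bromorhodium(III)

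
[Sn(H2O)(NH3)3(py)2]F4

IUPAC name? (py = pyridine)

The 4 fluoride counter-ions carry a total charge of -4, so each complex ion is 4+.
Ligand charges: 3×ammine (neutral), 2×pyridine (neutral), 1×aqua (neutral); total 0. So Sn + (0) = 4+, giving Sn = +4.
Ligands are named alphabetically: ammine before aqua before pyridine.

triammineaquabis(pyridine)tin(IV) fluoride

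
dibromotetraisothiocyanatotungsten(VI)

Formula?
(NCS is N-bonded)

Ligands: 4 isothiocyanato (NCS, -1), 2 bromo (Br, -1). Ligand charge sum = -6.
With W in oxidation state +6, the complex ion is [W...].

[WBr2(NCS)4]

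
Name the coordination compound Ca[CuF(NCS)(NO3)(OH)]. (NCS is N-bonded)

The 1 calcium counter-ion carries a total charge of +2, so each complex ion is 2−.
Ligand charges: 1×hydroxo (-1 each), 1×isothiocyanato (-1 each), 1×fluoro (-1 each), 1×nitrato (-1 each); total -4. So Cu + (-4) = 2−, giving Cu = +2.
Ligands are named alphabetically: fluoro before hydroxo before isothiocyanato before nitrato.
The complex ion is anionic, so copper takes the -ate form cuprate(II).

calcium fluorohydroxoisothiocyanatonitratocuprate(II)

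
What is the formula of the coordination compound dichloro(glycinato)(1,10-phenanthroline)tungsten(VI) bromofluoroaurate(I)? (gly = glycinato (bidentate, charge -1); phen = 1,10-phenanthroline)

[WCl2(gly)(phen)][AuBrF]3

Cation [W…]: ligand charges -3, W(VI) ⇒ ion charge 3+.
Anion [Au…]: ligand charges -2, Au(I) ⇒ ion charge 1−.
One 3+ cation requires 3 of the 1− anion.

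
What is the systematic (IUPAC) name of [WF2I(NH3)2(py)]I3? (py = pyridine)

diamminedifluoroiodo(pyridine)tungsten(VI) iodide

The 3 iodide counter-ions carry a total charge of -3, so each complex ion is 3+.
Ligand charges: 1×iodo (-1 each), 2×fluoro (-1 each), 2×ammine (neutral), 1×pyridine (neutral); total -3. So W + (-3) = 3+, giving W = +6.
Ligands are named alphabetically: ammine before fluoro before iodo before pyridine.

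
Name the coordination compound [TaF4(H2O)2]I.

diaquatetrafluorotantalum(V) iodide

The 1 iodide counter-ion carries a total charge of -1, so each complex ion is 1+.
Ligand charges: 2×aqua (neutral), 4×fluoro (-1 each); total -4. So Ta + (-4) = 1+, giving Ta = +5.
Ligands are named alphabetically: aqua before fluoro.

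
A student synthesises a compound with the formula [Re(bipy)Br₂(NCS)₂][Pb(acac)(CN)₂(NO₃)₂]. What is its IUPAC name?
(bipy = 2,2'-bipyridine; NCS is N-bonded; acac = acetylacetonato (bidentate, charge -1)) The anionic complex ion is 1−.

(2,2'-bipyridine)dibromodiisothiocyanatorhenium(V) (acetylacetonato)dicyanodinitratoplumbate(IV)

Both ions are complex: the cation is named first with the plain metal name, the anion second with the -ate form; each ion's ligands are alphabetised independently.
The complex anion is given as 1−; its ligand charges sum to -5, so Pb = +4.
A 1:1 salt means the cation carries the equal and opposite charge, 1+.
Cation: ligand charges sum to -4; for the ion to be 1+, Re = +5.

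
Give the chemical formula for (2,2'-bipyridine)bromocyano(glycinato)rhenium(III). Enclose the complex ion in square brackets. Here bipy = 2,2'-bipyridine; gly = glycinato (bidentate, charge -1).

[Re(bipy)Br(CN)(gly)]

Ligands: 1 bromo (Br, -1), 1 2,2'-bipyridine (bipy, neutral), 1 glycinato (gly, -1), 1 cyano (CN, -1). Ligand charge sum = -3.
With Re in oxidation state +3, the complex ion is [Re...].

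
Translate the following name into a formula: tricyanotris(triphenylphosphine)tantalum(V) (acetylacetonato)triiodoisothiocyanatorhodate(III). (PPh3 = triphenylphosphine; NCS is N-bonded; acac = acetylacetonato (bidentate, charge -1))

Cation [Ta…]: ligand charges -3, Ta(V) ⇒ ion charge 2+.
Anion [Rh…]: ligand charges -5, Rh(III) ⇒ ion charge 2−.

[Ta(CN)3(PPh3)3][Rh(acac)I3(NCS)]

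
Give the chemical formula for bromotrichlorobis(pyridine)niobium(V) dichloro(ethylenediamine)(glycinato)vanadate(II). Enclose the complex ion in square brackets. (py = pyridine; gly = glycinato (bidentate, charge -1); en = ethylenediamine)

[NbBrCl3(py)2][VCl2(en)(gly)]

Cation [Nb…]: ligand charges -4, Nb(V) ⇒ ion charge 1+.
Anion [V…]: ligand charges -3, V(II) ⇒ ion charge 1−.
One 1+ cation balances one 1− anion.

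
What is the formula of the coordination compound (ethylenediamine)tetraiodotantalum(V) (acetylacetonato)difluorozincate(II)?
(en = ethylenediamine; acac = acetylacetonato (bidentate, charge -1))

Cation [Ta…]: ligand charges -4, Ta(V) ⇒ ion charge 1+.
Anion [Zn…]: ligand charges -3, Zn(II) ⇒ ion charge 1−.
One 1+ cation balances one 1− anion.

[Ta(en)I4][Zn(acac)F2]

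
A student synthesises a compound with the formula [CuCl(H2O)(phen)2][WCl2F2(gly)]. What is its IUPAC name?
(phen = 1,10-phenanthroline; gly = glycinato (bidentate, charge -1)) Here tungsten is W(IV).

aquachlorobis(1,10-phenanthroline)copper(II) dichlorodifluoro(glycinato)tungstate(IV)

Both ions are complex: the cation is named first with the plain metal name, the anion second with the -ate form; each ion's ligands are alphabetised independently.
W is given as +4; the anion's ligand charges sum to -5, so the complex anion is 1−.
A 1:1 salt means the cation carries the equal and opposite charge, 1+.
Cation: ligand charges sum to -1; for the ion to be 1+, Cu = +2.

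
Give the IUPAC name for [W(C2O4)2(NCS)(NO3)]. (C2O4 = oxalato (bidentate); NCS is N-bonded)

There is no counter-ion, so the complex is neutral overall.
Ligand charges: 2×oxalato (-2 each), 1×isothiocyanato (-1 each), 1×nitrato (-1 each); total -6. So W + (-6) = 0, giving W = +6.
Ligands are named alphabetically: isothiocyanato before nitrato before oxalato.

isothiocyanatonitratodioxalatotungsten(VI)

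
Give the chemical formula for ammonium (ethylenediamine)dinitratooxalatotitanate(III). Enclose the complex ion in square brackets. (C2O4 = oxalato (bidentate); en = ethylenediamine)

NH4[Ti(C2O4)(en)(NO3)2]

Ligands: 2 nitrato (NO3, -1), 1 oxalato (C2O4, -2), 1 ethylenediamine (en, neutral). Ligand charge sum = -4.
With Ti in oxidation state +3, the complex ion is [Ti...]^1−.
Charge balance with ammonium (+1) requires 1 complex ion per 1 ammonium.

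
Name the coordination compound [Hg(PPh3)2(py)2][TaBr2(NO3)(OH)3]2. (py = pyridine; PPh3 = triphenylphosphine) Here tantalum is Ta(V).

bis(pyridine)bis(triphenylphosphine)mercury(II) dibromotrihydroxonitratotantalate(V)

Ta is given as +5; the anion's ligand charges sum to -6, so the complex anion is 1−.
With 2 anions per cation, the cation must be 2×1 = 2+.
Cation: ligand charges sum to 0; for the ion to be 2+, Hg = +2.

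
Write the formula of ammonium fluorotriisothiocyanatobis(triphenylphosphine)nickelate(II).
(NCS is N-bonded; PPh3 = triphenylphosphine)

Ligands: 3 isothiocyanato (NCS, -1), 2 triphenylphosphine (PPh3, neutral), 1 fluoro (F, -1). Ligand charge sum = -4.
With Ni in oxidation state +2, the complex ion is [Ni...]^2−.
Charge balance with ammonium (+1) requires 1 complex ion per 2 ammonium.

(NH4)2[NiF(NCS)3(PPh3)2]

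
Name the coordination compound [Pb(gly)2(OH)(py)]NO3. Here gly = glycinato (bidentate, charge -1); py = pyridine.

bis(glycinato)hydroxo(pyridine)lead(IV) nitrate

The 1 nitrate counter-ion carries a total charge of -1, so each complex ion is 1+.
Ligand charges: 2×glycinato (-1 each), 1×pyridine (neutral), 1×hydroxo (-1 each); total -3. So Pb + (-3) = 1+, giving Pb = +4.
Ligands are named alphabetically: glycinato before hydroxo before pyridine.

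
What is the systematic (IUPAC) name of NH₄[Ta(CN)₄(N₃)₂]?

The 1 ammonium counter-ion carries a total charge of +1, so each complex ion is 1−.
Ligand charges: 2×azido (-1 each), 4×cyano (-1 each); total -6. So Ta + (-6) = 1−, giving Ta = +5.
Ligands are named alphabetically: azido before cyano.
The complex ion is anionic, so tantalum takes the -ate form tantalate(V).

ammonium diazidotetracyanotantalate(V)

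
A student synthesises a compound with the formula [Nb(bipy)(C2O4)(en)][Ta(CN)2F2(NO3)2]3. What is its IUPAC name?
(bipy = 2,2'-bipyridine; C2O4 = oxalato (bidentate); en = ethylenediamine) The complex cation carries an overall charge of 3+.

(2,2'-bipyridine)(ethylenediamine)oxalatoniobium(V) dicyanodifluorodinitratotantalate(V)

Both ions are complex: the cation is named first with the plain metal name, the anion second with the -ate form; each ion's ligands are alphabetised independently.
The complex cation is given as 3+; its ligand charges sum to -2, so Nb = +5.
With 3 anions per cation, each anion must be 3/3 = 1−.
Anion: ligand charges sum to -6; for the ion to be 1−, Ta = +5.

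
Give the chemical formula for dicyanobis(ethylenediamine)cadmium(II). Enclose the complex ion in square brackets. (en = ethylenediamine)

[Cd(CN)2(en)2]

Ligands: 2 cyano (CN, -1), 2 ethylenediamine (en, neutral). Ligand charge sum = -2.
With Cd in oxidation state +2, the complex ion is [Cd...].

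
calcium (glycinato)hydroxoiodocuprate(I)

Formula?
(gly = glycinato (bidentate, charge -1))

Ca[Cu(gly)I(OH)]

Ligands: 1 glycinato (gly, -1), 1 iodo (I, -1), 1 hydroxo (OH, -1). Ligand charge sum = -3.
With Cu in oxidation state +1, the complex ion is [Cu...]^2−.
Charge balance with calcium (+2) requires 1 complex ion per 1 calcium.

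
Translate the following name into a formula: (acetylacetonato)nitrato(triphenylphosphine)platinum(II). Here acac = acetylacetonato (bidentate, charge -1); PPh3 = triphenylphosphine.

Ligands: 1 acetylacetonato (acac, -1), 1 nitrato (NO3, -1), 1 triphenylphosphine (PPh3, neutral). Ligand charge sum = -2.
With Pt in oxidation state +2, the complex ion is [Pt...].

[Pt(acac)(NO3)(PPh3)]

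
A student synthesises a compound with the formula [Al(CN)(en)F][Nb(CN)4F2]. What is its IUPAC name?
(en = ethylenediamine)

cyano(ethylenediamine)fluoroaluminium(III) tetracyanodifluoroniobate(V)

Aluminium is always +3 in its complexes; the cation's ligand charges sum to -2, so the complex cation is 1+.
A 1:1 salt means the anion carries the equal and opposite charge, 1−.
Anion: ligand charges sum to -6; for the ion to be 1−, Nb = +5.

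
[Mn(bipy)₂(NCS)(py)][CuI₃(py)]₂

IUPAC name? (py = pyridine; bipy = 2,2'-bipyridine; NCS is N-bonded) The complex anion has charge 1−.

The complex anion is given as 1−; its ligand charges sum to -3, so Cu = +2.
With 2 anions per cation, the cation must be 2×1 = 2+.
Cation: ligand charges sum to -1; for the ion to be 2+, Mn = +3.

bis(2,2'-bipyridine)isothiocyanato(pyridine)manganese(III) triiodo(pyridine)cuprate(II)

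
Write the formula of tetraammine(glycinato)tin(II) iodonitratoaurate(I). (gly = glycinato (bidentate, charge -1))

Cation [Sn…]: ligand charges -1, Sn(II) ⇒ ion charge 1+.
Anion [Au…]: ligand charges -2, Au(I) ⇒ ion charge 1−.
One 1+ cation balances one 1− anion.

[Sn(gly)(NH3)4][AuI(NO3)]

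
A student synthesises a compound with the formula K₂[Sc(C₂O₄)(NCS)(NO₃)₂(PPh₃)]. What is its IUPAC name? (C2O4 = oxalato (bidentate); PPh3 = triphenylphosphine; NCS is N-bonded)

The 2 potassium counter-ions carry a total charge of +2, so each complex ion is 2−.
Ligand charges: 1×oxalato (-2 each), 2×nitrato (-1 each), 1×triphenylphosphine (neutral), 1×isothiocyanato (-1 each); total -5. So Sc + (-5) = 2−, giving Sc = +3.
Ligands are named alphabetically: isothiocyanato before nitrato before oxalato before triphenylphosphine.
The complex ion is anionic, so scandium takes the -ate form scandate(III).

potassium isothiocyanatodinitratooxalato(triphenylphosphine)scandate(III)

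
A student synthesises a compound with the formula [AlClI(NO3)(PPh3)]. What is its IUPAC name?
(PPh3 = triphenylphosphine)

chloroiodonitrato(triphenylphosphine)aluminium(III)

There is no counter-ion, so the complex is neutral overall.
Ligand charges: 1×iodo (-1 each), 1×nitrato (-1 each), 1×chloro (-1 each), 1×triphenylphosphine (neutral); total -3. So Al + (-3) = 0, giving Al = +3.
Ligands are named alphabetically: chloro before iodo before nitrato before triphenylphosphine.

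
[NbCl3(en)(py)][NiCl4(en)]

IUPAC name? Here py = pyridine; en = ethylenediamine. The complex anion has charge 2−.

Both ions are complex: the cation is named first with the plain metal name, the anion second with the -ate form; each ion's ligands are alphabetised independently.
The complex anion is given as 2−; its ligand charges sum to -4, so Ni = +2.
A 1:1 salt means the cation carries the equal and opposite charge, 2+.
Cation: ligand charges sum to -3; for the ion to be 2+, Nb = +5.

trichloro(ethylenediamine)(pyridine)niobium(V) tetrachloro(ethylenediamine)nickelate(II)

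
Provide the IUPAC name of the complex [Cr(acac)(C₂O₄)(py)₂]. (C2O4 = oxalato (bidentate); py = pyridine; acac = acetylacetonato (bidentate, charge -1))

There is no counter-ion, so the complex is neutral overall.
Ligand charges: 1×oxalato (-2 each), 2×pyridine (neutral), 1×acetylacetonato (-1 each); total -3. So Cr + (-3) = 0, giving Cr = +3.
Ligands are named alphabetically: acetylacetonato before oxalato before pyridine.

(acetylacetonato)oxalatobis(pyridine)chromium(III)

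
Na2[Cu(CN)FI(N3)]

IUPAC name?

sodium azidocyanofluoroiodocuprate(II)

The 2 sodium counter-ions carry a total charge of +2, so each complex ion is 2−.
Ligand charges: 1×fluoro (-1 each), 1×azido (-1 each), 1×iodo (-1 each), 1×cyano (-1 each); total -4. So Cu + (-4) = 2−, giving Cu = +2.
Ligands are named alphabetically: azido before cyano before fluoro before iodo.
The complex ion is anionic, so copper takes the -ate form cuprate(II).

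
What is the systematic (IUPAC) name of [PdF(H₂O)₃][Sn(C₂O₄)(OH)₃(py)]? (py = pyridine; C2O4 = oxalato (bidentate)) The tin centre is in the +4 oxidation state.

triaquafluoropalladium(II) trihydroxooxalato(pyridine)stannate(IV)

Sn is given as +4; the anion's ligand charges sum to -5, so the complex anion is 1−.
A 1:1 salt means the cation carries the equal and opposite charge, 1+.
Cation: ligand charges sum to -1; for the ion to be 1+, Pd = +2.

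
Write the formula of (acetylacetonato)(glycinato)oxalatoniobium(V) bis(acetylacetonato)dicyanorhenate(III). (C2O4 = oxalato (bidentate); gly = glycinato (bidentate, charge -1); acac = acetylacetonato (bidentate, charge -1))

Cation [Nb…]: ligand charges -4, Nb(V) ⇒ ion charge 1+.
Anion [Re…]: ligand charges -4, Re(III) ⇒ ion charge 1−.
One 1+ cation balances one 1− anion.

[Nb(acac)(C2O4)(gly)][Re(acac)2(CN)2]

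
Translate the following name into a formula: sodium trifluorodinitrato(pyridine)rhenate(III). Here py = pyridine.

Na2[ReF3(NO3)2(py)]

Ligands: 1 pyridine (py, neutral), 2 nitrato (NO3, -1), 3 fluoro (F, -1). Ligand charge sum = -5.
With Re in oxidation state +3, the complex ion is [Re...]^2−.
Charge balance with sodium (+1) requires 1 complex ion per 2 sodium.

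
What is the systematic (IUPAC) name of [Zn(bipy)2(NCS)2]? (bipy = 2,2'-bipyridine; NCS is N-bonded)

bis(2,2'-bipyridine)diisothiocyanatozinc(II)

There is no counter-ion, so the complex is neutral overall.
Ligand charges: 2×2,2'-bipyridine (neutral), 2×isothiocyanato (-1 each); total -2. So Zn + (-2) = 0, giving Zn = +2.
Ligands are named alphabetically: bipyridine before isothiocyanato.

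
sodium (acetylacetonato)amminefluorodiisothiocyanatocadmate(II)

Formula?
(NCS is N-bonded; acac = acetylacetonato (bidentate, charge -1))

Ligands: 1 ammine (NH3, neutral), 2 isothiocyanato (NCS, -1), 1 acetylacetonato (acac, -1), 1 fluoro (F, -1). Ligand charge sum = -4.
With Cd in oxidation state +2, the complex ion is [Cd...]^2−.
Charge balance with sodium (+1) requires 1 complex ion per 2 sodium.

Na2[Cd(acac)F(NCS)2(NH3)]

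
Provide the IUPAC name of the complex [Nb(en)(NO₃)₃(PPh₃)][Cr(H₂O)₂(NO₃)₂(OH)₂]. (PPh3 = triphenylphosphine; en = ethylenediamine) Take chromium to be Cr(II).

Both ions are complex: the cation is named first with the plain metal name, the anion second with the -ate form; each ion's ligands are alphabetised independently.
Cr is given as +2; the anion's ligand charges sum to -4, so the complex anion is 2−.
A 1:1 salt means the cation carries the equal and opposite charge, 2+.
Cation: ligand charges sum to -3; for the ion to be 2+, Nb = +5.

(ethylenediamine)trinitrato(triphenylphosphine)niobium(V) diaquadihydroxodinitratochromate(II)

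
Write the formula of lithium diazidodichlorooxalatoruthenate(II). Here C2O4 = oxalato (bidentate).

Ligands: 1 oxalato (C2O4, -2), 2 azido (N3, -1), 2 chloro (Cl, -1). Ligand charge sum = -6.
With Ru in oxidation state +2, the complex ion is [Ru...]^4−.
Charge balance with lithium (+1) requires 1 complex ion per 4 lithium.

Li4[Ru(C2O4)Cl2(N3)2]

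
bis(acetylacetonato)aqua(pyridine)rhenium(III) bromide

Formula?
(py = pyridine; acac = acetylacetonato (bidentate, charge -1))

Ligands: 1 pyridine (py, neutral), 1 aqua (H2O, neutral), 2 acetylacetonato (acac, -1). Ligand charge sum = -2.
With Re in oxidation state +3, the complex ion is [Re...]^1+.
Charge balance with bromide (-1) requires 1 complex ion per 1 bromide.

[Re(acac)2(H2O)(py)]Br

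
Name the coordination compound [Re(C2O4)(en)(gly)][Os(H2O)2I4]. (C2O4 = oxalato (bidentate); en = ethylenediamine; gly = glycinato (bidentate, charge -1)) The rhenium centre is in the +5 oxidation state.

(ethylenediamine)(glycinato)oxalatorhenium(V) diaquatetraiodoosmate(II)

Both ions are complex: the cation is named first with the plain metal name, the anion second with the -ate form; each ion's ligands are alphabetised independently.
Re is given as +5; the cation's ligand charges sum to -3, so the complex cation is 2+.
A 1:1 salt means the anion carries the equal and opposite charge, 2−.
Anion: ligand charges sum to -4; for the ion to be 2−, Os = +2.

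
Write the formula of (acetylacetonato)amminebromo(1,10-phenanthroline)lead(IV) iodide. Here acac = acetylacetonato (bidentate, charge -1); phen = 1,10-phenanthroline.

Ligands: 1 acetylacetonato (acac, -1), 1 ammine (NH3, neutral), 1 bromo (Br, -1), 1 1,10-phenanthroline (phen, neutral). Ligand charge sum = -2.
With Pb in oxidation state +4, the complex ion is [Pb...]^2+.
Charge balance with iodide (-1) requires 1 complex ion per 2 iodide.

[Pb(acac)Br(NH3)(phen)]I2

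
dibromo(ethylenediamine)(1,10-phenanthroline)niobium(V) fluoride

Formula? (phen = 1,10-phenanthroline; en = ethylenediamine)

Ligands: 1 1,10-phenanthroline (phen, neutral), 2 bromo (Br, -1), 1 ethylenediamine (en, neutral). Ligand charge sum = -2.
Charge balance with fluoride (-1) requires 1 complex ion per 3 fluoride.

[NbBr2(en)(phen)]F3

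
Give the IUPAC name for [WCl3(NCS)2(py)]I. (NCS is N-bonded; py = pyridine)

The 1 iodide counter-ion carries a total charge of -1, so each complex ion is 1+.
Ligand charges: 3×chloro (-1 each), 2×isothiocyanato (-1 each), 1×pyridine (neutral); total -5. So W + (-5) = 1+, giving W = +6.
Ligands are named alphabetically: chloro before isothiocyanato before pyridine.

trichlorodiisothiocyanato(pyridine)tungsten(VI) iodide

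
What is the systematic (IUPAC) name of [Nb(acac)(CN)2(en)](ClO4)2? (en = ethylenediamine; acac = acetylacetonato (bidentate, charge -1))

(acetylacetonato)dicyano(ethylenediamine)niobium(V) perchlorate

The 2 perchlorate counter-ions carry a total charge of -2, so each complex ion is 2+.
Ligand charges: 1×ethylenediamine (neutral), 2×cyano (-1 each), 1×acetylacetonato (-1 each); total -3. So Nb + (-3) = 2+, giving Nb = +5.
Ligands are named alphabetically: acetylacetonato before cyano before ethylenediamine.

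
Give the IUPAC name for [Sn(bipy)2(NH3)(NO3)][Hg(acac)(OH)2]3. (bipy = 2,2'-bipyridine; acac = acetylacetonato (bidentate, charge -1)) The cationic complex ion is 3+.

Both ions are complex: the cation is named first with the plain metal name, the anion second with the -ate form; each ion's ligands are alphabetised independently.
The complex cation is given as 3+; its ligand charges sum to -1, so Sn = +4.
With 3 anions per cation, each anion must be 3/3 = 1−.
Anion: ligand charges sum to -3; for the ion to be 1−, Hg = +2.

amminebis(2,2'-bipyridine)nitratotin(IV) (acetylacetonato)dihydroxomercurate(II)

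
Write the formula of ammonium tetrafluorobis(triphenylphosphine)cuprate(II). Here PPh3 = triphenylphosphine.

Ligands: 4 fluoro (F, -1), 2 triphenylphosphine (PPh3, neutral). Ligand charge sum = -4.
With Cu in oxidation state +2, the complex ion is [Cu...]^2−.
Charge balance with ammonium (+1) requires 1 complex ion per 2 ammonium.

(NH4)2[CuF4(PPh3)2]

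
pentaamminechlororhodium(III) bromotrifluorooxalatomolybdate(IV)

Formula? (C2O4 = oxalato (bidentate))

[RhCl(NH3)5][MoBr(C2O4)F3]

Cation [Rh…]: ligand charges -1, Rh(III) ⇒ ion charge 2+.
Anion [Mo…]: ligand charges -6, Mo(IV) ⇒ ion charge 2−.
One 2+ cation balances one 2− anion.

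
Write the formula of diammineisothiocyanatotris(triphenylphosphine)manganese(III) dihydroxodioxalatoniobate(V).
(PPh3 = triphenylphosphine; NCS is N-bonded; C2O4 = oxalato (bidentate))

Cation [Mn…]: ligand charges -1, Mn(III) ⇒ ion charge 2+.
Anion [Nb…]: ligand charges -6, Nb(V) ⇒ ion charge 1−.
One 2+ cation requires 2 of the 1− anion.

[Mn(NCS)(NH3)2(PPh3)3][Nb(C2O4)2(OH)2]2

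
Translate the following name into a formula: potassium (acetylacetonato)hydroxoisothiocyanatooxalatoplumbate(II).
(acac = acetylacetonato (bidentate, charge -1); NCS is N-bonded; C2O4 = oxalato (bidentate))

K3[Pb(acac)(C2O4)(NCS)(OH)]

Ligands: 1 acetylacetonato (acac, -1), 1 isothiocyanato (NCS, -1), 1 hydroxo (OH, -1), 1 oxalato (C2O4, -2). Ligand charge sum = -5.
Charge balance with potassium (+1) requires 1 complex ion per 3 potassium.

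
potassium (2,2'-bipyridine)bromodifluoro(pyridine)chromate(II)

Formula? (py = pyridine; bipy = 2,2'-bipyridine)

K[Cr(bipy)BrF2(py)]

Ligands: 1 bromo (Br, -1), 2 fluoro (F, -1), 1 pyridine (py, neutral), 1 2,2'-bipyridine (bipy, neutral). Ligand charge sum = -3.
With Cr in oxidation state +2, the complex ion is [Cr...]^1−.
Charge balance with potassium (+1) requires 1 complex ion per 1 potassium.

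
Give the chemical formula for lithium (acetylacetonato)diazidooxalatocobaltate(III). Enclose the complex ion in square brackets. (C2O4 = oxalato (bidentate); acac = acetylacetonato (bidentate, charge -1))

Li2[Co(acac)(C2O4)(N3)2]

Ligands: 2 azido (N3, -1), 1 oxalato (C2O4, -2), 1 acetylacetonato (acac, -1). Ligand charge sum = -5.
With Co in oxidation state +3, the complex ion is [Co...]^2−.
Charge balance with lithium (+1) requires 1 complex ion per 2 lithium.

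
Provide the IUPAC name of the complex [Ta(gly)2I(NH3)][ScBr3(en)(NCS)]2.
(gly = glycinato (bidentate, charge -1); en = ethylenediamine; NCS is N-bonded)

amminebis(glycinato)iodotantalum(V) tribromo(ethylenediamine)isothiocyanatoscandate(III)

Scandium is always +3 in its complexes; the anion's ligand charges sum to -4, so the complex anion is 1−.
With 2 anions per cation, the cation must be 2×1 = 2+.
Cation: ligand charges sum to -3; for the ion to be 2+, Ta = +5.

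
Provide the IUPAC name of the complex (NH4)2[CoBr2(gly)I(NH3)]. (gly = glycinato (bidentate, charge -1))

The 2 ammonium counter-ions carry a total charge of +2, so each complex ion is 2−.
Ligand charges: 1×iodo (-1 each), 2×bromo (-1 each), 1×glycinato (-1 each), 1×ammine (neutral); total -4. So Co + (-4) = 2−, giving Co = +2.
Ligands are named alphabetically: ammine before bromo before glycinato before iodo.
The complex ion is anionic, so cobalt takes the -ate form cobaltate(II).

ammonium amminedibromo(glycinato)iodocobaltate(II)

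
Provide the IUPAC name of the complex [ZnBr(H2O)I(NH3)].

There is no counter-ion, so the complex is neutral overall.
Ligand charges: 1×ammine (neutral), 1×iodo (-1 each), 1×bromo (-1 each), 1×aqua (neutral); total -2. So Zn + (-2) = 0, giving Zn = +2.
Ligands are named alphabetically: ammine before aqua before bromo before iodo.

ammineaquabromoiodozinc(II)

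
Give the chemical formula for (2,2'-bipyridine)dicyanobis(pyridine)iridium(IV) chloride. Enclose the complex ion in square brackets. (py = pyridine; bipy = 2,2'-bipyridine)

Ligands: 2 cyano (CN, -1), 2 pyridine (py, neutral), 1 2,2'-bipyridine (bipy, neutral). Ligand charge sum = -2.
Charge balance with chloride (-1) requires 1 complex ion per 2 chloride.

[Ir(bipy)(CN)2(py)2]Cl2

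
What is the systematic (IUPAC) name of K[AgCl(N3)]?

The 1 potassium counter-ion carries a total charge of +1, so each complex ion is 1−.
Ligand charges: 1×chloro (-1 each), 1×azido (-1 each); total -2. So Ag + (-2) = 1−, giving Ag = +1.
The complex ion is anionic, so silver takes the -ate form argentate(I).

potassium azidochloroargentate(I)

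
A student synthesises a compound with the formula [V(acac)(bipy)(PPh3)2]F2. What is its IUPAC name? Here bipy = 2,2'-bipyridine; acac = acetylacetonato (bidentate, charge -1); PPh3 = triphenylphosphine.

(acetylacetonato)(2,2'-bipyridine)bis(triphenylphosphine)vanadium(III) fluoride

The 2 fluoride counter-ions carry a total charge of -2, so each complex ion is 2+.
Ligand charges: 1×2,2'-bipyridine (neutral), 1×acetylacetonato (-1 each), 2×triphenylphosphine (neutral); total -1. So V + (-1) = 2+, giving V = +3.
Ligands are named alphabetically: acetylacetonato before bipyridine before triphenylphosphine.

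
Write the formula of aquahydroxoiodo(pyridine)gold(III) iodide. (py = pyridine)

[Au(H2O)I(OH)(py)]I

Ligands: 1 pyridine (py, neutral), 1 hydroxo (OH, -1), 1 iodo (I, -1), 1 aqua (H2O, neutral). Ligand charge sum = -2.
With Au in oxidation state +3, the complex ion is [Au...]^1+.
Charge balance with iodide (-1) requires 1 complex ion per 1 iodide.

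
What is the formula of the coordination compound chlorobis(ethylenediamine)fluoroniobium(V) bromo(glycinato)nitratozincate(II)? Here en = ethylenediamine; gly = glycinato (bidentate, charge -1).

[NbCl(en)2F][ZnBr(gly)(NO3)]3

Cation [Nb…]: ligand charges -2, Nb(V) ⇒ ion charge 3+.
Anion [Zn…]: ligand charges -3, Zn(II) ⇒ ion charge 1−.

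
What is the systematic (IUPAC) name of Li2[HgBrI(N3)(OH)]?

lithium azidobromohydroxoiodomercurate(II)

The 2 lithium counter-ions carry a total charge of +2, so each complex ion is 2−.
Ligand charges: 1×bromo (-1 each), 1×hydroxo (-1 each), 1×azido (-1 each), 1×iodo (-1 each); total -4. So Hg + (-4) = 2−, giving Hg = +2.
Ligands are named alphabetically: azido before bromo before hydroxo before iodo.
The complex ion is anionic, so mercury takes the -ate form mercurate(II).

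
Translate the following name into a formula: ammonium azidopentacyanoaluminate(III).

(NH4)3[Al(CN)5(N3)]

Ligands: 5 cyano (CN, -1), 1 azido (N3, -1). Ligand charge sum = -6.
With Al in oxidation state +3, the complex ion is [Al...]^3−.
Charge balance with ammonium (+1) requires 1 complex ion per 3 ammonium.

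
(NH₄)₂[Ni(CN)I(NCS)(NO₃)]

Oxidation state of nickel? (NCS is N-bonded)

2 ammonium outside the brackets (+1 each) → the complex ion is 2−.
Ligand charges: 1×I = -1; 1×CN = -1; 1×NCS = -1; 1×NO3 = -1; sum -4.
Ni + (-4) = 2− ⇒ Ni is +2.

+2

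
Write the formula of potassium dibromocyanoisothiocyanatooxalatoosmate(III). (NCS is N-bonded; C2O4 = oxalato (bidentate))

K3[OsBr2(C2O4)(CN)(NCS)]

Ligands: 1 isothiocyanato (NCS, -1), 1 cyano (CN, -1), 1 oxalato (C2O4, -2), 2 bromo (Br, -1). Ligand charge sum = -6.
With Os in oxidation state +3, the complex ion is [Os...]^3−.
Charge balance with potassium (+1) requires 1 complex ion per 3 potassium.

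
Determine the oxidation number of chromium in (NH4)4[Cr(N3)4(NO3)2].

+2

4 ammonium outside the brackets (+1 each) → the complex ion is 4−.
Ligand charges: 2×NO3 = -2; 4×N3 = -4; sum -6.
Cr + (-6) = 4− ⇒ Cr is +2.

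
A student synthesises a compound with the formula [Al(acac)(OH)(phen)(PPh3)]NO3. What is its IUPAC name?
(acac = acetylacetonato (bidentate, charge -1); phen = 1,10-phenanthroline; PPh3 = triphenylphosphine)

(acetylacetonato)hydroxo(1,10-phenanthroline)(triphenylphosphine)aluminium(III) nitrate

The 1 nitrate counter-ion carries a total charge of -1, so each complex ion is 1+.
Ligand charges: 1×hydroxo (-1 each), 1×acetylacetonato (-1 each), 1×1,10-phenanthroline (neutral), 1×triphenylphosphine (neutral); total -2. So Al + (-2) = 1+, giving Al = +3.
Ligands are named alphabetically: acetylacetonato before hydroxo before phenanthroline before triphenylphosphine.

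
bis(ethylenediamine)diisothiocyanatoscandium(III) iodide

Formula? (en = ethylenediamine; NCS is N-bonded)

Ligands: 2 ethylenediamine (en, neutral), 2 isothiocyanato (NCS, -1). Ligand charge sum = -2.
With Sc in oxidation state +3, the complex ion is [Sc...]^1+.
Charge balance with iodide (-1) requires 1 complex ion per 1 iodide.

[Sc(en)2(NCS)2]I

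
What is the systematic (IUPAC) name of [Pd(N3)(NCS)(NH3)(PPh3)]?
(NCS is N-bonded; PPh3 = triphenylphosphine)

ammineazidoisothiocyanato(triphenylphosphine)palladium(II)

There is no counter-ion, so the complex is neutral overall.
Ligand charges: 1×isothiocyanato (-1 each), 1×triphenylphosphine (neutral), 1×azido (-1 each), 1×ammine (neutral); total -2. So Pd + (-2) = 0, giving Pd = +2.
Ligands are named alphabetically: ammine before azido before isothiocyanato before triphenylphosphine.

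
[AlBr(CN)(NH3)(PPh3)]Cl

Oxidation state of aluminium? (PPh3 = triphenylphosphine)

1 chloride outside the brackets (-1 each) → the complex ion is 1+.
Ligand charges: 1×CN = -1; 1×PPh3 neutral; 1×NH3 neutral; 1×Br = -1; sum -2.
Al + (-2) = 1+ ⇒ Al is +3.

+3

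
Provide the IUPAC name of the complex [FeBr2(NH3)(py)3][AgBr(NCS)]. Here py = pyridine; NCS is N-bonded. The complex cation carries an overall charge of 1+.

amminedibromotris(pyridine)iron(III) bromoisothiocyanatoargentate(I)

Both ions are complex: the cation is named first with the plain metal name, the anion second with the -ate form; each ion's ligands are alphabetised independently.
The complex cation is given as 1+; its ligand charges sum to -2, so Fe = +3.
A 1:1 salt means the anion carries the equal and opposite charge, 1−.
Anion: ligand charges sum to -2; for the ion to be 1−, Ag = +1.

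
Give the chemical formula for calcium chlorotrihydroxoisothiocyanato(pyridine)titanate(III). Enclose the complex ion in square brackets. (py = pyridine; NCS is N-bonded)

Ca[TiCl(NCS)(OH)3(py)]

Ligands: 1 pyridine (py, neutral), 1 chloro (Cl, -1), 3 hydroxo (OH, -1), 1 isothiocyanato (NCS, -1). Ligand charge sum = -5.
With Ti in oxidation state +3, the complex ion is [Ti...]^2−.
Charge balance with calcium (+2) requires 1 complex ion per 1 calcium.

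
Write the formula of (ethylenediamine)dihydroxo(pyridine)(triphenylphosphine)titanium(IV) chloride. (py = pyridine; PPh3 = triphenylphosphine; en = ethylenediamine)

[Ti(en)(OH)2(PPh3)(py)]Cl2

Ligands: 1 pyridine (py, neutral), 2 hydroxo (OH, -1), 1 triphenylphosphine (PPh3, neutral), 1 ethylenediamine (en, neutral). Ligand charge sum = -2.
With Ti in oxidation state +4, the complex ion is [Ti...]^2+.
Charge balance with chloride (-1) requires 1 complex ion per 2 chloride.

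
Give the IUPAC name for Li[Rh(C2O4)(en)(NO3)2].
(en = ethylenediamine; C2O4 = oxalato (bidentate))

The 1 lithium counter-ion carries a total charge of +1, so each complex ion is 1−.
Ligand charges: 2×nitrato (-1 each), 1×ethylenediamine (neutral), 1×oxalato (-2 each); total -4. So Rh + (-4) = 1−, giving Rh = +3.
Ligands are named alphabetically: ethylenediamine before nitrato before oxalato.
The complex ion is anionic, so rhodium takes the -ate form rhodate(III).

lithium (ethylenediamine)dinitratooxalatorhodate(III)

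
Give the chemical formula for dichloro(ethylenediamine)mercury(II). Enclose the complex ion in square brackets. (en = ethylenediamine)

[HgCl2(en)]

Ligands: 2 chloro (Cl, -1), 1 ethylenediamine (en, neutral). Ligand charge sum = -2.
With Hg in oxidation state +2, the complex ion is [Hg...].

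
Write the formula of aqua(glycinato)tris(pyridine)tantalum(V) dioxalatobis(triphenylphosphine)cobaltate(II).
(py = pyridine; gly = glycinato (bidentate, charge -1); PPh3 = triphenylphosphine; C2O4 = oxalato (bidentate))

[Ta(gly)(H2O)(py)3][Co(C2O4)2(PPh3)2]2

Cation [Ta…]: ligand charges -1, Ta(V) ⇒ ion charge 4+.
Anion [Co…]: ligand charges -4, Co(II) ⇒ ion charge 2−.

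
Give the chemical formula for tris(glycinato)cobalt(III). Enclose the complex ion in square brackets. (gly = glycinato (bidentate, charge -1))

Ligands: 3 glycinato (gly, -1). Ligand charge sum = -3.
With Co in oxidation state +3, the complex ion is [Co...].

[Co(gly)3]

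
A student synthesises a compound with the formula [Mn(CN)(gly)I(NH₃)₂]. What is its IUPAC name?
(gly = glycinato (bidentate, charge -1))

There is no counter-ion, so the complex is neutral overall.
Ligand charges: 2×ammine (neutral), 1×cyano (-1 each), 1×iodo (-1 each), 1×glycinato (-1 each); total -3. So Mn + (-3) = 0, giving Mn = +3.
Ligands are named alphabetically: ammine before cyano before glycinato before iodo.

diamminecyano(glycinato)iodomanganese(III)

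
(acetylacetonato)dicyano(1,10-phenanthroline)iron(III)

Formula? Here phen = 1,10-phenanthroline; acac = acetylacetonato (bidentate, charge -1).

[Fe(acac)(CN)2(phen)]

Ligands: 1 1,10-phenanthroline (phen, neutral), 1 acetylacetonato (acac, -1), 2 cyano (CN, -1). Ligand charge sum = -3.
With Fe in oxidation state +3, the complex ion is [Fe...].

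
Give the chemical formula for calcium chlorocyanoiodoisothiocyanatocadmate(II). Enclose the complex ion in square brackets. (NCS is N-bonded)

Ca[CdCl(CN)I(NCS)]

Ligands: 1 isothiocyanato (NCS, -1), 1 iodo (I, -1), 1 chloro (Cl, -1), 1 cyano (CN, -1). Ligand charge sum = -4.
Charge balance with calcium (+2) requires 1 complex ion per 1 calcium.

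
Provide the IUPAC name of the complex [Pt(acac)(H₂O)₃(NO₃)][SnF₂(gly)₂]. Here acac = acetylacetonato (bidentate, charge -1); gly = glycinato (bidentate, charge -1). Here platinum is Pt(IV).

Pt is given as +4; the cation's ligand charges sum to -2, so the complex cation is 2+.
A 1:1 salt means the anion carries the equal and opposite charge, 2−.
Anion: ligand charges sum to -4; for the ion to be 2−, Sn = +2.

(acetylacetonato)triaquanitratoplatinum(IV) difluorobis(glycinato)stannate(II)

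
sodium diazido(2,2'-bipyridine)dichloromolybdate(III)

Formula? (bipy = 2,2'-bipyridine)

Na[Mo(bipy)Cl2(N3)2]

Ligands: 1 2,2'-bipyridine (bipy, neutral), 2 azido (N3, -1), 2 chloro (Cl, -1). Ligand charge sum = -4.
Charge balance with sodium (+1) requires 1 complex ion per 1 sodium.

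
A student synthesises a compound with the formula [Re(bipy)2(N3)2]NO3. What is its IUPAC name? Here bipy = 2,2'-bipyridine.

The 1 nitrate counter-ion carries a total charge of -1, so each complex ion is 1+.
Ligand charges: 2×azido (-1 each), 2×2,2'-bipyridine (neutral); total -2. So Re + (-2) = 1+, giving Re = +3.
Ligands are named alphabetically: azido before bipyridine.

diazidobis(2,2'-bipyridine)rhenium(III) nitrate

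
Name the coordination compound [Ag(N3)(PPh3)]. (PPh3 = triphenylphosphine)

There is no counter-ion, so the complex is neutral overall.
Ligand charges: 1×triphenylphosphine (neutral), 1×azido (-1 each); total -1. So Ag + (-1) = 0, giving Ag = +1.
Ligands are named alphabetically: azido before triphenylphosphine.

azido(triphenylphosphine)silver(I)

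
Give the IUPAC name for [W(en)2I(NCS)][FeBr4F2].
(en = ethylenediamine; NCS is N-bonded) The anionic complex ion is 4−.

Both ions are complex: the cation is named first with the plain metal name, the anion second with the -ate form; each ion's ligands are alphabetised independently.
The complex anion is given as 4−; its ligand charges sum to -6, so Fe = +2.
A 1:1 salt means the cation carries the equal and opposite charge, 4+.
Cation: ligand charges sum to -2; for the ion to be 4+, W = +6.

bis(ethylenediamine)iodoisothiocyanatotungsten(VI) tetrabromodifluoroferrate(II)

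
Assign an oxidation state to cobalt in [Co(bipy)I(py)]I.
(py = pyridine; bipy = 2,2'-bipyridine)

+2

1 iodide outside the brackets (-1 each) → the complex ion is 1+.
Ligand charges: 1×py neutral; 1×bipy neutral; 1×I = -1; sum -1.
Co + (-1) = 1+ ⇒ Co is +2.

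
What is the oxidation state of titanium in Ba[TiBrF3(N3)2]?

1 barium outside the brackets (+2 each) → the complex ion is 2−.
Ligand charges: 3×F = -3; 1×Br = -1; 2×N3 = -2; sum -6.
Ti + (-6) = 2− ⇒ Ti is +4.

+4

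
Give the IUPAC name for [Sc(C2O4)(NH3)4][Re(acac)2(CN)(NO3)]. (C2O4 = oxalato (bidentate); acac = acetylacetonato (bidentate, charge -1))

Scandium is always +3 in its complexes; the cation's ligand charges sum to -2, so the complex cation is 1+.
A 1:1 salt means the anion carries the equal and opposite charge, 1−.
Anion: ligand charges sum to -4; for the ion to be 1−, Re = +3.

tetraammineoxalatoscandium(III) bis(acetylacetonato)cyanonitratorhenate(III)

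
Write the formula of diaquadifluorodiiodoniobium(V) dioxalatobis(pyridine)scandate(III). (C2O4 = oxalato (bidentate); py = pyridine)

[NbF2(H2O)2I2][Sc(C2O4)2(py)2]

Cation [Nb…]: ligand charges -4, Nb(V) ⇒ ion charge 1+.
Anion [Sc…]: ligand charges -4, Sc(III) ⇒ ion charge 1−.
One 1+ cation balances one 1− anion.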